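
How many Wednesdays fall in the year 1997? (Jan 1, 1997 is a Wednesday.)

53

Jan 1, 1997 is a Wednesday; the first Wednesday on or after it is Jan 1, 1997.
From Jan 1, 1997 to Dec 31, 1997: 30 + 28 + 31 + 30 + 31 + 30 + 31 + 31 + 30 + 31 + 30 + 31 = 364 days (rest of Jan, Feb, Mar, Apr, May, Jun, Jul, Aug, Sep, Oct, Nov, Dec).
364 ÷ 7 = 52 full weeks with remainder 0, so 52 more Wednesdays after the first → 53.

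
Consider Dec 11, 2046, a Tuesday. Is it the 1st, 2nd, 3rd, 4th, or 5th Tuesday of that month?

Day 11 falls in week ⌈11/7⌉ of the month.
Days 1–7 hold the 1st Tuesday, 8–14 the 2nd, 15–21 the 3rd, 22–28 the 4th, 29–31 the 5th.
11 is in the range for the 2nd.

2nd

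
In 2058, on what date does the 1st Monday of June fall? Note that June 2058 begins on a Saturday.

June 2058 begins on a Saturday, so the first Monday is June 3 (2 days later).

3 June 2058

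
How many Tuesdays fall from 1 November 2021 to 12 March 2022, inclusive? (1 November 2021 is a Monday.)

1 November 2021 is a Monday; the first Tuesday on or after it is 2 November 2021 (1 day later).
From 2 November 2021 to 12 March 2022: 28 + 31 + 31 + 28 + 12 = 130 days (rest of November, December, January, February, March).
130 ÷ 7 = 18 full weeks with remainder 4, so 18 more Tuesdays after the first → 19.

19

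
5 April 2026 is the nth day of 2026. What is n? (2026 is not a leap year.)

95

Days in months before April: 31 + 28 + 31 = 90.
Plus 5 days into April → day 95.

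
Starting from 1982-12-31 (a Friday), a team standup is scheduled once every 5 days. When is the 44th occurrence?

1983-08-03

The 44th occurrence is 43 intervals after the first: 43 × 5 = 215 days after 1982-12-31.
December has 31 days — 0 days to the end of December leaves 215.
January has 31 days (184 left).
February has 28 days (156 left).
March has 31 days (125 left).
April has 30 days (95 left).
May has 31 days (64 left).
June has 30 days (34 left).
July has 31 days (3 left).
3 days into August → 1983-08-03.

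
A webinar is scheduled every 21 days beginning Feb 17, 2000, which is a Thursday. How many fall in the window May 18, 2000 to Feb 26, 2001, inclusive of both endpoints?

Occurrences land 21·i days after Feb 17, 2000 for i = 0, 1, 2, …
May 18, 2000 is 91 days after the start; 91 ÷ 21 = 4 remainder 7; since the remainder is 7, round up to i = 5. First occurrence in the window: #6 on Jun 1, 2000 (5×21 = 105 days in).
Feb 26, 2001 is 375 days after the start; 375 ÷ 21 = 17 remainder 18. Last occurrence in the window: #18 on Feb 8, 2001.
Occurrences #6 through #18: 13 in total.

13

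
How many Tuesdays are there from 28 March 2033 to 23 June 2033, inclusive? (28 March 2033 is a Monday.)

13

28 March 2033 is a Monday; the first Tuesday on or after it is 29 March 2033 (1 day later).
From 29 March 2033 to 23 June 2033: 2 + 30 + 31 + 23 = 86 days (rest of March, April, May, June).
86 ÷ 7 = 12 full weeks with remainder 2, so 12 more Tuesdays after the first → 13.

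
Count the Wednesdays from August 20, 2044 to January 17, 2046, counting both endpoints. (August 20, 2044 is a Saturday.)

August 20, 2044 is a Saturday; the first Wednesday on or after it is August 24, 2044 (4 days later).
From August 24, 2044 to January 17, 2046: 129 + 365 + 17 = 511 days (rest of 2044, 2045, to January 17, 2046 in 2046).
511 ÷ 7 = 73 full weeks with remainder 0, so 73 more Wednesdays after the first → 74.

74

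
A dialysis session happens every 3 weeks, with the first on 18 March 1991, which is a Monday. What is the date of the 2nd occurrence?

The 2nd occurrence is 1 interval after the first: 1 × 21 = 21 days after 18 March 1991.
March has 31 days — 13 days to the end of March leaves 8.
8 days into April → 8 April 1991.

8 April 1991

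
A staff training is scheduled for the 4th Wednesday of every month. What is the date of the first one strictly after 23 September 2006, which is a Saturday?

27 September 2006

September 2006 starts on a Friday; its first Wednesday is the 6th, so the 4th Wednesday is the 27th — 27 September 2006.
27 September 2006 is after 23 September 2006, so that is the next one.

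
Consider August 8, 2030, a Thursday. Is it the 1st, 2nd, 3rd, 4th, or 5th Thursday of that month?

Day 8 falls in week ⌈8/7⌉ of the month.
Days 1–7 hold the 1st Thursday, 8–14 the 2nd, 15–21 the 3rd, 22–28 the 4th, 29–31 the 5th.
8 is in the range for the 2nd.

2nd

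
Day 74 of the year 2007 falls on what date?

Mar 15, 2007

Jan has 31 days (74 − 31 = 43 remain).
Feb has 28 days (43 − 28 = 15 remain).
15 into Mar → Mar 15.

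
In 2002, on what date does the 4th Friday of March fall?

The first Friday of March 2002 is March 1.
The 4th Friday is 3 weeks later: 1 + 21 = 22.

2002-03-22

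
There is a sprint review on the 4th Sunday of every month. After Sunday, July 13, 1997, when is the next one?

July 27, 1997

July 1997 starts on a Tuesday; its first Sunday is the 6th, so the 4th Sunday is the 27th — July 27, 1997.
July 27, 1997 is after July 13, 1997, so that is the next one.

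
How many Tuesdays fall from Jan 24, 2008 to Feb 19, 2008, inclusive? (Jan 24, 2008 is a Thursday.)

Jan 24, 2008 is a Thursday; the first Tuesday on or after it is Jan 29, 2008 (5 days later).
From Jan 29, 2008 to Feb 19, 2008: 2 + 19 = 21 days (rest of Jan, Feb).
21 ÷ 7 = 3 full weeks with remainder 0, so 3 more Tuesdays after the first → 4.

4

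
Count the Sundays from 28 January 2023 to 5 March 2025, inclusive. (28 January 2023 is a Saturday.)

28 January 2023 is a Saturday; the first Sunday on or after it is 29 January 2023 (1 day later).
From 29 January 2023 to 5 March 2025: 336 + 366 + 64 = 766 days (rest of 2023, 2024, to 5 March 2025 in 2025).
766 ÷ 7 = 109 full weeks with remainder 3, so 109 more Sundays after the first → 110.

110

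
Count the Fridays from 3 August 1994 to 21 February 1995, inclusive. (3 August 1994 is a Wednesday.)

29

3 August 1994 is a Wednesday; the first Friday on or after it is 5 August 1994 (2 days later).
From 5 August 1994 to 21 February 1995: 26 + 30 + 31 + 30 + 31 + 31 + 21 = 200 days (rest of August, September, October, November, December, January, February).
200 ÷ 7 = 28 full weeks with remainder 4, so 28 more Fridays after the first → 29.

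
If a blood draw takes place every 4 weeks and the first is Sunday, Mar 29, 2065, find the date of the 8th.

The 8th occurrence is 7 intervals after the first: 7 × 28 = 196 days after Mar 29, 2065.
Mar has 31 days — 2 days to the end of Mar leaves 194.
Apr has 30 days (164 left).
May has 31 days (133 left).
Jun has 30 days (103 left).
Jul has 31 days (72 left).
Aug has 31 days (41 left).
Sep has 30 days (11 left).
11 days into Oct → Oct 11, 2065.

Oct 11, 2065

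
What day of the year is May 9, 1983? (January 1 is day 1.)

129

Days in months before May: 31 + 28 + 31 + 30 = 120.
Plus 9 days into May → day 129.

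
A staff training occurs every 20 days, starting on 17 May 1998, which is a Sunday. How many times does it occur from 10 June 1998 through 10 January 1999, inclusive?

Occurrences land 20·i days after 17 May 1998 for i = 0, 1, 2, …
10 June 1998 is 24 days after the start; 24 ÷ 20 = 1 remainder 4; since the remainder is 4, round up to i = 2. First occurrence in the window: #3 on 26 June 1998 (2×20 = 40 days in).
10 January 1999 is 238 days after the start; 238 ÷ 20 = 11 remainder 18. Last occurrence in the window: #12 on 23 December 1998.
Occurrences #3 through #12: 10 in total.

10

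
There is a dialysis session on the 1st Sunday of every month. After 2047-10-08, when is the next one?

October 2047 starts on a Tuesday, so its 1st Sunday is 2047-10-06 (5 days in).
That is not after 2047-10-08, so look at November 2047.
November 2047 starts on a Friday, so its 1st Sunday is 2047-11-03 (2 days in).

2047-11-03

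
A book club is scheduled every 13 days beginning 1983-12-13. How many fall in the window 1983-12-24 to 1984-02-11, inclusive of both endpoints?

Occurrences land 13·i days after 1983-12-13 for i = 0, 1, 2, …
1983-12-24 is 11 days after the start; 11 ÷ 13 = 0 remainder 11; since the remainder is 11, round up to i = 1. First occurrence in the window: #2 on 1983-12-26 (1×13 = 13 days in).
1984-02-11 is 60 days after the start; 60 ÷ 13 = 4 remainder 8. Last occurrence in the window: #5 on 1984-02-03.
Occurrences #2 through #5: 4 in total.

4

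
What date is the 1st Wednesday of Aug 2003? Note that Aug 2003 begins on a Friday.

Aug 6, 2003

Aug 2003 begins on a Friday, so the first Wednesday is Aug 6 (5 days later).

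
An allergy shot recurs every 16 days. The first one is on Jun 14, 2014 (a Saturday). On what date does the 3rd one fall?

The 3rd occurrence is 2 intervals after the first: 2 × 16 = 32 days after Jun 14, 2014.
Jun has 30 days — 16 days to the end of Jun leaves 16.
16 days into Jul → Jul 16, 2014.

Jul 16, 2014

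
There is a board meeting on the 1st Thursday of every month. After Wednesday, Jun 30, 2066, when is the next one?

Jun 2066 starts on a Tuesday, so its 1st Thursday is Jun 3, 2066 (2 days in).
That is not after Jun 30, 2066, so look at Jul 2066.
Jul 2066 starts on a Thursday, so its 1st Thursday is Jul 1, 2066.

Jul 1, 2066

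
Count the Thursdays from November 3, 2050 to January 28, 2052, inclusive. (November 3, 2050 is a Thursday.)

November 3, 2050 is a Thursday; the first Thursday on or after it is November 3, 2050.
From November 3, 2050 to January 28, 2052: 58 + 365 + 28 = 451 days (rest of 2050, 2051, to January 28, 2052 in 2052).
451 ÷ 7 = 64 full weeks with remainder 3, so 64 more Thursdays after the first → 65.

65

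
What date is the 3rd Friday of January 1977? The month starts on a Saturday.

January 1977 begins on a Saturday, so the first Friday is January 7 (6 days later).
The 3rd Friday is 2 weeks later: 7 + 14 = 21.

21 January 1977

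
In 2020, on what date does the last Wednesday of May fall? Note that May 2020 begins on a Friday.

May 2020 begins on a Friday, so the first Wednesday is May 6 (5 days later).
May 2020 has 31 days. Adding weeks: 6, 13, 20, 27 — the last one ≤ 31 is the 27th.

May 27, 2020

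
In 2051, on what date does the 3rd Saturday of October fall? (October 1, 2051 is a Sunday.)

21 October 2051

October 2051 begins on a Sunday, so the first Saturday is October 7 (6 days later).
The 3rd Saturday is 2 weeks later: 7 + 14 = 21.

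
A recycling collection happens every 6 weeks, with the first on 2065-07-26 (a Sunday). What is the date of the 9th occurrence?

The 9th occurrence is 8 intervals after the first: 8 × 42 = 336 days after 2065-07-26.
July has 31 days — 5 days to the end of July leaves 331.
August has 31 days (300 left).
September has 30 days (270 left).
October has 31 days (239 left).
November has 30 days (209 left).
December has 31 days (178 left).
January has 31 days (147 left).
February has 28 days (119 left).
March has 31 days (88 left).
April has 30 days (58 left).
May has 31 days (27 left).
27 days into June → 2066-06-27.

2066-06-27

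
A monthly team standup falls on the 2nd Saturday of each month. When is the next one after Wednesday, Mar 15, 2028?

Apr 8, 2028

Mar 2028 starts on a Wednesday; its first Saturday is the 4th, so the 2nd Saturday is the 11th — Mar 11, 2028.
That is not after Mar 15, 2028, so look at Apr 2028.
Apr 2028 starts on a Saturday; its first Saturday is the 1st, so the 2nd Saturday is the 8th — Apr 8, 2028.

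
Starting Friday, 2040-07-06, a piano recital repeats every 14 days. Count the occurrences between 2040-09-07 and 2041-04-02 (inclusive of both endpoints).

Occurrences land 14·i days after 2040-07-06 for i = 0, 1, 2, …
2040-09-07 is 63 days after the start; 63 ÷ 14 = 4 remainder 7; since the remainder is 7, round up to i = 5. First occurrence in the window: #6 on 2040-09-14 (5×14 = 70 days in).
2041-04-02 is 270 days after the start; 270 ÷ 14 = 19 remainder 4. Last occurrence in the window: #20 on 2041-03-29.
Occurrences #6 through #20: 15 in total.

15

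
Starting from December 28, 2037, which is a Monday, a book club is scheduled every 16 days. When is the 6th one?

March 18, 2038

The 6th occurrence is 5 intervals after the first: 5 × 16 = 80 days after December 28, 2037.
December has 31 days — 3 days to the end of December leaves 77.
January has 31 days (46 left).
February has 28 days (18 left).
18 days into March → March 18, 2038.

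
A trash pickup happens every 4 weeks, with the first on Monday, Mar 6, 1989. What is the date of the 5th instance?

Jun 26, 1989

The 5th occurrence is 4 intervals after the first: 4 × 28 = 112 days after Mar 6, 1989.
Mar has 31 days — 25 days to the end of Mar leaves 87.
Apr has 30 days (57 left).
May has 31 days (26 left).
26 days into Jun → Jun 26, 1989.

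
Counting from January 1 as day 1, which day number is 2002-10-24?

297

Days in months before October: 31 + 28 + 31 + 30 + 31 + 30 + 31 + 31 + 30 = 273.
Plus 24 days into October → day 297.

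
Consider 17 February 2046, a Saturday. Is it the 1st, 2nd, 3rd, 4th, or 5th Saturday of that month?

Day 17 falls in week ⌈17/7⌉ of the month.
Days 1–7 hold the 1st Saturday, 8–14 the 2nd, 15–21 the 3rd, 22–28 the 4th, 29–31 the 5th.
17 is in the range for the 3rd.

3rd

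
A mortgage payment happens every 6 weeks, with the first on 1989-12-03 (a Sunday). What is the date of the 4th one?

1990-04-08

The 4th occurrence is 3 intervals after the first: 3 × 42 = 126 days after 1989-12-03.
December has 31 days — 28 days to the end of December leaves 98.
January has 31 days (67 left).
February has 28 days (39 left).
March has 31 days (8 left).
8 days into April → 1990-04-08.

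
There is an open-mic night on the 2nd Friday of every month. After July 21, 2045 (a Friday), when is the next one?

July 2045 starts on a Saturday; its first Friday is the 7th, so the 2nd Friday is the 14th — July 14, 2045.
That is not after July 21, 2045, so look at August 2045.
August 2045 starts on a Tuesday; its first Friday is the 4th, so the 2nd Friday is the 11th — August 11, 2045.

August 11, 2045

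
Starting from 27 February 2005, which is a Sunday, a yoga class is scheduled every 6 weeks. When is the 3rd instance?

The 3rd occurrence is 2 intervals after the first: 2 × 42 = 84 days after 27 February 2005.
February has 28 days — 1 day to the end of February leaves 83.
March has 31 days (52 left).
April has 30 days (22 left).
22 days into May → 22 May 2005.

22 May 2005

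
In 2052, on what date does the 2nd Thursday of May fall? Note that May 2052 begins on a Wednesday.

May 2052 begins on a Wednesday, so the first Thursday is May 2 (1 day later).
The 2nd Thursday is 1 weeks later: 2 + 7 = 9.

9 May 2052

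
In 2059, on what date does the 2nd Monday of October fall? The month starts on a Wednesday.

October 2059 begins on a Wednesday, so the first Monday is October 6 (5 days later).
The 2nd Monday is 1 weeks later: 6 + 7 = 13.

13 October 2059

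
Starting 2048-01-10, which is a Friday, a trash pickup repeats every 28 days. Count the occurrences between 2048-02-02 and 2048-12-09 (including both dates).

11

Occurrences land 28·i days after 2048-01-10 for i = 0, 1, 2, …
2048-02-02 is 23 days after the start; 23 ÷ 28 = 0 remainder 23; since the remainder is 23, round up to i = 1. First occurrence in the window: #2 on 2048-02-07 (1×28 = 28 days in).
2048-12-09 is 334 days after the start; 334 ÷ 28 = 11 remainder 26. Last occurrence in the window: #12 on 2048-11-13.
Occurrences #2 through #12: 11 in total.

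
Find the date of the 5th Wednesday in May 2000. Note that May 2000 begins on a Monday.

31 May 2000

May 2000 begins on a Monday, so the first Wednesday is May 3 (2 days later).
The 5th Wednesday is 4 weeks later: 3 + 28 = 31.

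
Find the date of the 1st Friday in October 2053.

The first Friday of October 2053 is October 3.

October 3, 2053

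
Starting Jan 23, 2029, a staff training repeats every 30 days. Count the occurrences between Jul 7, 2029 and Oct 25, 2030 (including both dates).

Occurrences land 30·i days after Jan 23, 2029 for i = 0, 1, 2, …
Jul 7, 2029 is 165 days after the start; 165 ÷ 30 = 5 remainder 15; since the remainder is 15, round up to i = 6. First occurrence in the window: #7 on Jul 22, 2029 (6×30 = 180 days in).
Oct 25, 2030 is 640 days after the start; 640 ÷ 30 = 21 remainder 10. Last occurrence in the window: #22 on Oct 15, 2030.
Occurrences #7 through #22: 16 in total.

16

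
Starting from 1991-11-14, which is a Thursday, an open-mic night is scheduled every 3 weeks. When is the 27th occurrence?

1993-05-13

The 27th occurrence is 26 intervals after the first: 26 × 21 = 546 days after 1991-11-14.
November has 30 days — 16 days to the end of November leaves 530.
From end of November to end of 1991 is 31 days (499 left).
1992 has 366 days (133 left).
January has 31 days (102 left).
February has 28 days (74 left).
March has 31 days (43 left).
April has 30 days (13 left).
13 days into May → 1993-05-13.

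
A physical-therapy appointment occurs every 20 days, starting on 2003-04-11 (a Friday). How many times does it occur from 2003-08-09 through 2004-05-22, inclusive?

15

Occurrences land 20·i days after 2003-04-11 for i = 0, 1, 2, …
2003-08-09 is 120 days after the start; 120 ÷ 20 = 6 remainder 0. First occurrence in the window: #7 on 2003-08-09 (6×20 = 120 days in).
2004-05-22 is 407 days after the start; 407 ÷ 20 = 20 remainder 7. Last occurrence in the window: #21 on 2004-05-15.
Occurrences #7 through #21: 15 in total.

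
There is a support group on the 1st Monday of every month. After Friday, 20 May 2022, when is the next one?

May 2022 starts on a Sunday, so its 1st Monday is 2 May 2022 (1 day in).
That is not after 20 May 2022, so look at June 2022.
June 2022 starts on a Wednesday, so its 1st Monday is 6 June 2022 (5 days in).

6 June 2022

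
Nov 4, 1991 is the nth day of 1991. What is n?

Days in months before Nov: 31 + 28 + 31 + 30 + 31 + 30 + 31 + 31 + 30 + 31 = 304.
Plus 4 days into Nov → day 308.

308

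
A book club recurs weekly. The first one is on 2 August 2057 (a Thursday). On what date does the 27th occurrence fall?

The 27th occurrence is 26 intervals after the first: 26 × 7 = 182 days after 2 August 2057.
August has 31 days — 29 days to the end of August leaves 153.
September has 30 days (123 left).
October has 31 days (92 left).
November has 30 days (62 left).
December has 31 days (31 left).
31 days into January → 31 January 2058.

31 January 2058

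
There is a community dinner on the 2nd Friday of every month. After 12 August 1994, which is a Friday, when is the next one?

9 September 1994

August 1994 starts on a Monday; its first Friday is the 5th, so the 2nd Friday is the 12th — 12 August 1994.
That is not after 12 August 1994, so look at September 1994.
September 1994 starts on a Thursday; its first Friday is the 2nd, so the 2nd Friday is the 9th — 9 September 1994.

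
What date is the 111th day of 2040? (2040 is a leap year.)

January has 31 days (111 − 31 = 80 remain).
February has 29 days (80 − 29 = 51 remain).
March has 31 days (51 − 31 = 20 remain).
20 into April → April 20.

April 20, 2040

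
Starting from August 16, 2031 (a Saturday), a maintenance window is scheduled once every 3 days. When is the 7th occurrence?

The 7th occurrence is 6 intervals after the first: 6 × 3 = 18 days after August 16, 2031.
August has 31 days — 15 days to the end of August leaves 3.
3 days into September → September 3, 2031.

September 3, 2031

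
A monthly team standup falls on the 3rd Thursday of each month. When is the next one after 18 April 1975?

April 1975 starts on a Tuesday; its first Thursday is the 3rd, so the 3rd Thursday is the 17th — 17 April 1975.
That is not after 18 April 1975, so look at May 1975.
May 1975 starts on a Thursday; its first Thursday is the 1st, so the 3rd Thursday is the 15th — 15 May 1975.

15 May 1975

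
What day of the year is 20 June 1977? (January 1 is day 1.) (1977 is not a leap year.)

171

Days in months before June: 31 + 28 + 31 + 30 + 31 = 151.
Plus 20 days into June → day 171.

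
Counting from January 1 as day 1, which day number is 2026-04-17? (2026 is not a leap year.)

Days in months before April: 31 + 28 + 31 = 90.
Plus 17 days into April → day 107.

107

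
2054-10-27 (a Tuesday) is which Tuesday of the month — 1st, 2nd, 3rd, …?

4th

Day 27 falls in week ⌈27/7⌉ of the month.
Days 1–7 hold the 1st Tuesday, 8–14 the 2nd, 15–21 the 3rd, 22–28 the 4th, 29–31 the 5th.
27 is in the range for the 4th.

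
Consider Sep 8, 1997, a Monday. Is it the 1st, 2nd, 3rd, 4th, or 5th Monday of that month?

2nd

Day 8 falls in week ⌈8/7⌉ of the month.
Days 1–7 hold the 1st Monday, 8–14 the 2nd, 15–21 the 3rd, 22–28 the 4th, 29–31 the 5th.
8 is in the range for the 2nd.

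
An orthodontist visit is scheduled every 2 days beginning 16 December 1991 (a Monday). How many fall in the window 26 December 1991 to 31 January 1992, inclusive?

Occurrences land 2·i days after 16 December 1991 for i = 0, 1, 2, …
26 December 1991 is 10 days after the start; 10 ÷ 2 = 5 remainder 0. First occurrence in the window: #6 on 26 December 1991 (5×2 = 10 days in).
31 January 1992 is 46 days after the start; 46 ÷ 2 = 23 remainder 0. Last occurrence in the window: #24 on 31 January 1992.
Occurrences #6 through #24: 19 in total.

19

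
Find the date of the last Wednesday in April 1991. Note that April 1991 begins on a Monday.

April 1991 begins on a Monday, so the first Wednesday is April 3 (2 days later).
April 1991 has 30 days. Adding weeks: 3, 10, 17, 24 — the last one ≤ 30 is the 24th.

1991-04-24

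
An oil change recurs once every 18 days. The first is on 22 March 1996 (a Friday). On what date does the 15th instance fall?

The 15th occurrence is 14 intervals after the first: 14 × 18 = 252 days after 22 March 1996.
March has 31 days — 9 days to the end of March leaves 243.
April has 30 days (213 left).
May has 31 days (182 left).
June has 30 days (152 left).
July has 31 days (121 left).
August has 31 days (90 left).
September has 30 days (60 left).
October has 31 days (29 left).
29 days into November → 29 November 1996.

29 November 1996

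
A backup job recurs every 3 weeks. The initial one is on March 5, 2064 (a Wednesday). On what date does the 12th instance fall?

The 12th occurrence is 11 intervals after the first: 11 × 21 = 231 days after March 5, 2064.
March has 31 days — 26 days to the end of March leaves 205.
April has 30 days (175 left).
May has 31 days (144 left).
June has 30 days (114 left).
July has 31 days (83 left).
August has 31 days (52 left).
September has 30 days (22 left).
22 days into October → October 22, 2064.

October 22, 2064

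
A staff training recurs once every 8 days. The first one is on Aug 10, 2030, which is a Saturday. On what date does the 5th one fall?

Sep 11, 2030

The 5th occurrence is 4 intervals after the first: 4 × 8 = 32 days after Aug 10, 2030.
Aug has 31 days — 21 days to the end of Aug leaves 11.
11 days into Sep → Sep 11, 2030.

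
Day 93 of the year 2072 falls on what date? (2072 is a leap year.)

January has 31 days (93 − 31 = 62 remain).
February has 29 days (62 − 29 = 33 remain).
March has 31 days (33 − 31 = 2 remain).
2 into April → April 2.

2 April 2072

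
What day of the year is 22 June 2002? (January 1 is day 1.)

173

Days in months before June: 31 + 28 + 31 + 30 + 31 = 151.
Plus 22 days into June → day 173.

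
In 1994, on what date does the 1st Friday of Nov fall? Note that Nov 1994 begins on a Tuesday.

Nov 1994 begins on a Tuesday, so the first Friday is Nov 4 (3 days later).

Nov 4, 1994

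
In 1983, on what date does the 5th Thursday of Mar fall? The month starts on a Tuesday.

Mar 1983 begins on a Tuesday, so the first Thursday is Mar 3 (2 days later).
The 5th Thursday is 4 weeks later: 3 + 28 = 31.

Mar 31, 1983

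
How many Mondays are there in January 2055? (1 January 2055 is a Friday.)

1 January 2055 is a Friday; the first Monday on or after it is 4 January 2055 (3 days later).
From 4 January 2055 to 31 January 2055 is 31 − 4 = 27 days.
27 ÷ 7 = 3 full weeks with remainder 6, so 3 more Mondays after the first → 4.

4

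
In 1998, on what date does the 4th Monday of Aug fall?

Aug 24, 1998

The first Monday of Aug 1998 is Aug 3.
The 4th Monday is 3 weeks later: 3 + 21 = 24.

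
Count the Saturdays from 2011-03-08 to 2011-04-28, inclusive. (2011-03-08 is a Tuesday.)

7

2011-03-08 is a Tuesday; the first Saturday on or after it is 2011-03-12 (4 days later).
From 2011-03-12 to 2011-04-28: 19 + 28 = 47 days (rest of March, April).
47 ÷ 7 = 6 full weeks with remainder 5, so 6 more Saturdays after the first → 7.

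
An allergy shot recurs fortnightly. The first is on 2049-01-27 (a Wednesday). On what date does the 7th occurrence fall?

2049-04-21

The 7th occurrence is 6 intervals after the first: 6 × 14 = 84 days after 2049-01-27.
January has 31 days — 4 days to the end of January leaves 80.
February has 28 days (52 left).
March has 31 days (21 left).
21 days into April → 2049-04-21.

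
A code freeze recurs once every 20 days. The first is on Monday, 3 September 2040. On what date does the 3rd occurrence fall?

The 3rd occurrence is 2 intervals after the first: 2 × 20 = 40 days after 3 September 2040.
September has 30 days — 27 days to the end of September leaves 13.
13 days into October → 13 October 2040.

13 October 2040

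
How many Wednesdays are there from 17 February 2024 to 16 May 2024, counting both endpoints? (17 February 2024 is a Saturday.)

17 February 2024 is a Saturday; the first Wednesday on or after it is 21 February 2024 (4 days later).
From 21 February 2024 to 16 May 2024: 8 + 31 + 30 + 16 = 85 days (rest of February, March, April, May).
85 ÷ 7 = 12 full weeks with remainder 1, so 12 more Wednesdays after the first → 13.

13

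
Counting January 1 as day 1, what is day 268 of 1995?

September 25, 1995

January has 31 days (268 − 31 = 237 remain).
February has 28 days (237 − 28 = 209 remain).
March has 31 days (209 − 31 = 178 remain).
April has 30 days (178 − 30 = 148 remain).
May has 31 days (148 − 31 = 117 remain).
June has 30 days (117 − 30 = 87 remain).
July has 31 days (87 − 31 = 56 remain).
August has 31 days (56 − 31 = 25 remain).
25 into September → September 25.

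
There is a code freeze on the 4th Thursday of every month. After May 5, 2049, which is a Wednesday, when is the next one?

May 27, 2049

May 2049 starts on a Saturday; its first Thursday is the 6th, so the 4th Thursday is the 27th — May 27, 2049.
May 27, 2049 is after May 5, 2049, so that is the next one.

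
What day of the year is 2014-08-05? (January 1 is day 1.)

Days in months before August: 31 + 28 + 31 + 30 + 31 + 30 + 31 = 212.
Plus 5 days into August → day 217.

217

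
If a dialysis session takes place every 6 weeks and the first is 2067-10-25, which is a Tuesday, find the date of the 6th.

The 6th occurrence is 5 intervals after the first: 5 × 42 = 210 days after 2067-10-25.
October has 31 days — 6 days to the end of October leaves 204.
November has 30 days (174 left).
December has 31 days (143 left).
January has 31 days (112 left).
February has 29 days (83 left).
March has 31 days (52 left).
April has 30 days (22 left).
22 days into May → 2068-05-22.

2068-05-22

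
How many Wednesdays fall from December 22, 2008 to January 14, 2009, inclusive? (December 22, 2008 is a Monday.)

December 22, 2008 is a Monday; the first Wednesday on or after it is December 24, 2008 (2 days later).
From December 24, 2008 to January 14, 2009: 7 + 14 = 21 days (rest of December, January).
21 ÷ 7 = 3 full weeks with remainder 0, so 3 more Wednesdays after the first → 4.

4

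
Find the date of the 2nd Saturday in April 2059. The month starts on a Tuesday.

April 2059 begins on a Tuesday, so the first Saturday is April 5 (4 days later).
The 2nd Saturday is 1 weeks later: 5 + 7 = 12.

2059-04-12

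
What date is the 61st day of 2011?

March 2, 2011

January has 31 days (61 − 31 = 30 remain).
February has 28 days (30 − 28 = 2 remain).
2 into March → March 2.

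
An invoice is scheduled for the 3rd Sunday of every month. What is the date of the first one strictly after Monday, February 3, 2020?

February 16, 2020

February 2020 starts on a Saturday; its first Sunday is the 2nd, so the 3rd Sunday is the 16th — February 16, 2020.
February 16, 2020 is after February 3, 2020, so that is the next one.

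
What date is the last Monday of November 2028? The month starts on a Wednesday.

November 27, 2028

November 2028 begins on a Wednesday, so the first Monday is November 6 (5 days later).
November 2028 has 30 days. Adding weeks: 6, 13, 20, 27 — the last one ≤ 30 is the 27th.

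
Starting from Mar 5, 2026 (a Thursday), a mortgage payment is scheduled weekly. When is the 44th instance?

Dec 31, 2026

The 44th occurrence is 43 intervals after the first: 43 × 7 = 301 days after Mar 5, 2026.
Mar has 31 days — 26 days to the end of Mar leaves 275.
Apr has 30 days (245 left).
May has 31 days (214 left).
Jun has 30 days (184 left).
Jul has 31 days (153 left).
Aug has 31 days (122 left).
Sep has 30 days (92 left).
Oct has 31 days (61 left).
Nov has 30 days (31 left).
31 days into Dec → Dec 31, 2026.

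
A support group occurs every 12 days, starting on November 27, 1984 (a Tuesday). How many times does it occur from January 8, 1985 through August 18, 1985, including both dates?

19

Occurrences land 12·i days after November 27, 1984 for i = 0, 1, 2, …
January 8, 1985 is 42 days after the start; 42 ÷ 12 = 3 remainder 6; since the remainder is 6, round up to i = 4. First occurrence in the window: #5 on January 14, 1985 (4×12 = 48 days in).
August 18, 1985 is 264 days after the start; 264 ÷ 12 = 22 remainder 0. Last occurrence in the window: #23 on August 18, 1985.
Occurrences #5 through #23: 19 in total.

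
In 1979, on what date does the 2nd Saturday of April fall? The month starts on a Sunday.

April 1979 begins on a Sunday, so the first Saturday is April 7 (6 days later).
The 2nd Saturday is 1 weeks later: 7 + 7 = 14.

14 April 1979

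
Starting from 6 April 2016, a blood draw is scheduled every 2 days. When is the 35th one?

13 June 2016

The 35th occurrence is 34 intervals after the first: 34 × 2 = 68 days after 6 April 2016.
April has 30 days — 24 days to the end of April leaves 44.
May has 31 days (13 left).
13 days into June → 13 June 2016.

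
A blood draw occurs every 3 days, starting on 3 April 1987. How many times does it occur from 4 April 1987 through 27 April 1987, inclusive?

Occurrences land 3·i days after 3 April 1987 for i = 0, 1, 2, …
4 April 1987 is 1 day after the start; 1 ÷ 3 = 0 remainder 1; since the remainder is 1, round up to i = 1. First occurrence in the window: #2 on 6 April 1987 (1×3 = 3 days in).
27 April 1987 is 24 days after the start; 24 ÷ 3 = 8 remainder 0. Last occurrence in the window: #9 on 27 April 1987.
Occurrences #2 through #9: 8 in total.

8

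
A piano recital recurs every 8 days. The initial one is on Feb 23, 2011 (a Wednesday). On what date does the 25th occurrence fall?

Sep 3, 2011

The 25th occurrence is 24 intervals after the first: 24 × 8 = 192 days after Feb 23, 2011.
Feb has 28 days — 5 days to the end of Feb leaves 187.
Mar has 31 days (156 left).
Apr has 30 days (126 left).
May has 31 days (95 left).
Jun has 30 days (65 left).
Jul has 31 days (34 left).
Aug has 31 days (3 left).
3 days into Sep → Sep 3, 2011.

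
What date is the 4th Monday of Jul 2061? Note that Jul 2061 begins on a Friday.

Jul 2061 begins on a Friday, so the first Monday is Jul 4 (3 days later).
The 4th Monday is 3 weeks later: 4 + 21 = 25.

Jul 25, 2061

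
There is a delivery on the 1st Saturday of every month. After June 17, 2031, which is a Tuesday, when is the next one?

June 2031 starts on a Sunday, so its 1st Saturday is June 7, 2031 (6 days in).
That is not after June 17, 2031, so look at July 2031.
July 2031 starts on a Tuesday, so its 1st Saturday is July 5, 2031 (4 days in).

July 5, 2031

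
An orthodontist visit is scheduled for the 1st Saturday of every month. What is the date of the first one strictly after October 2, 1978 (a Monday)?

October 1978 starts on a Sunday, so its 1st Saturday is October 7, 1978 (6 days in).
October 7, 1978 is after October 2, 1978, so that is the next one.

October 7, 1978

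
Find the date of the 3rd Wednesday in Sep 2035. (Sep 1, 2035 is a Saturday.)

Sep 19, 2035

Sep 2035 begins on a Saturday, so the first Wednesday is Sep 5 (4 days later).
The 3rd Wednesday is 2 weeks later: 5 + 14 = 19.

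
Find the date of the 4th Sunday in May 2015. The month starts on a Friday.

24 May 2015

May 2015 begins on a Friday, so the first Sunday is May 3 (2 days later).
The 4th Sunday is 3 weeks later: 3 + 21 = 24.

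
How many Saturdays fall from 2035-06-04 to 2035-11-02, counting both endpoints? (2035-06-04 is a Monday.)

21

2035-06-04 is a Monday; the first Saturday on or after it is 2035-06-09 (5 days later).
From 2035-06-09 to 2035-11-02: 21 + 31 + 31 + 30 + 31 + 2 = 146 days (rest of June, July, August, September, October, November).
146 ÷ 7 = 20 full weeks with remainder 6, so 20 more Saturdays after the first → 21.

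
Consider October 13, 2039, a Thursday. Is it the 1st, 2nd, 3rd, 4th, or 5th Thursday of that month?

Day 13 falls in week ⌈13/7⌉ of the month.
Days 1–7 hold the 1st Thursday, 8–14 the 2nd, 15–21 the 3rd, 22–28 the 4th, 29–31 the 5th.
13 is in the range for the 2nd.

2nd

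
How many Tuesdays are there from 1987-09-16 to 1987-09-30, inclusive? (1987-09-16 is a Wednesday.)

2

1987-09-16 is a Wednesday; the first Tuesday on or after it is 1987-09-22 (6 days later).
From 1987-09-22 to 1987-09-30 is 30 − 22 = 8 days.
8 ÷ 7 = 1 full weeks with remainder 1, so 1 more Tuesdays after the first → 2.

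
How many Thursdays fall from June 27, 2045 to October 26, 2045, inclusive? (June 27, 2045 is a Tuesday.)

18

June 27, 2045 is a Tuesday; the first Thursday on or after it is June 29, 2045 (2 days later).
From June 29, 2045 to October 26, 2045: 1 + 31 + 31 + 30 + 26 = 119 days (rest of June, July, August, September, October).
119 ÷ 7 = 17 full weeks with remainder 0, so 17 more Thursdays after the first → 18.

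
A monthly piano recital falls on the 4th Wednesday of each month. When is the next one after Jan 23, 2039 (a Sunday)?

Jan 26, 2039

Jan 2039 starts on a Saturday; its first Wednesday is the 5th, so the 4th Wednesday is the 26th — Jan 26, 2039.
Jan 26, 2039 is after Jan 23, 2039, so that is the next one.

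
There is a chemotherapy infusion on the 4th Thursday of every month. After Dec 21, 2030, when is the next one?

Dec 2030 starts on a Sunday; its first Thursday is the 5th, so the 4th Thursday is the 26th — Dec 26, 2030.
Dec 26, 2030 is after Dec 21, 2030, so that is the next one.

Dec 26, 2030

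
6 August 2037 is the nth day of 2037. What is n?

Days in months before August: 31 + 28 + 31 + 30 + 31 + 30 + 31 = 212.
Plus 6 days into August → day 218.

218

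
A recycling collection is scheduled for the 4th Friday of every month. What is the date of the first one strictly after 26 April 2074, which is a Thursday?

27 April 2074

April 2074 starts on a Sunday; its first Friday is the 6th, so the 4th Friday is the 27th — 27 April 2074.
27 April 2074 is after 26 April 2074, so that is the next one.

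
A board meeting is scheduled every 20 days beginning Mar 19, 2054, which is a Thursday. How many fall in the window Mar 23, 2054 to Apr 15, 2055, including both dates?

Occurrences land 20·i days after Mar 19, 2054 for i = 0, 1, 2, …
Mar 23, 2054 is 4 days after the start; 4 ÷ 20 = 0 remainder 4; since the remainder is 4, round up to i = 1. First occurrence in the window: #2 on Apr 8, 2054 (1×20 = 20 days in).
Apr 15, 2055 is 392 days after the start; 392 ÷ 20 = 19 remainder 12. Last occurrence in the window: #20 on Apr 3, 2055.
Occurrences #2 through #20: 19 in total.

19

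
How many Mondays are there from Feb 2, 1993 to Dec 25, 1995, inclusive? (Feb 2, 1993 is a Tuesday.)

Feb 2, 1993 is a Tuesday; the first Monday on or after it is Feb 8, 1993 (6 days later).
From Feb 8, 1993 to Dec 25, 1995: 326 + 365 + 359 = 1050 days (rest of 1993, 1994, to Dec 25, 1995 in 1995).
1050 ÷ 7 = 150 full weeks with remainder 0, so 150 more Mondays after the first → 151.

151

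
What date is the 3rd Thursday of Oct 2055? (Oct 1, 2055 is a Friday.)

Oct 21, 2055

Oct 2055 begins on a Friday, so the first Thursday is Oct 7 (6 days later).
The 3rd Thursday is 2 weeks later: 7 + 14 = 21.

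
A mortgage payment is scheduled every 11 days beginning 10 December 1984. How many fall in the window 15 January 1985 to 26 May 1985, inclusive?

12

Occurrences land 11·i days after 10 December 1984 for i = 0, 1, 2, …
15 January 1985 is 36 days after the start; 36 ÷ 11 = 3 remainder 3; since the remainder is 3, round up to i = 4. First occurrence in the window: #5 on 23 January 1985 (4×11 = 44 days in).
26 May 1985 is 167 days after the start; 167 ÷ 11 = 15 remainder 2. Last occurrence in the window: #16 on 24 May 1985.
Occurrences #5 through #16: 12 in total.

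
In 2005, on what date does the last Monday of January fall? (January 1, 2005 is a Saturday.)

January 2005 begins on a Saturday, so the first Monday is January 3 (2 days later).
January 2005 has 31 days. Adding weeks: 3, 10, 17, 24, 31 — the last one ≤ 31 is the 31st.

January 31, 2005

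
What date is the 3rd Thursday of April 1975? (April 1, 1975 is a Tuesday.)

April 1975 begins on a Tuesday, so the first Thursday is April 3 (2 days later).
The 3rd Thursday is 2 weeks later: 3 + 14 = 17.

17 April 1975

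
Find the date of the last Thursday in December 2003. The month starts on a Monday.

2003-12-25

December 2003 begins on a Monday, so the first Thursday is December 4 (3 days later).
December 2003 has 31 days. Adding weeks: 4, 11, 18, 25 — the last one ≤ 31 is the 25th.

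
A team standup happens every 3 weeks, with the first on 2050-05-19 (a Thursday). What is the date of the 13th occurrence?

The 13th occurrence is 12 intervals after the first: 12 × 21 = 252 days after 2050-05-19.
May has 31 days — 12 days to the end of May leaves 240.
June has 30 days (210 left).
July has 31 days (179 left).
August has 31 days (148 left).
September has 30 days (118 left).
October has 31 days (87 left).
November has 30 days (57 left).
December has 31 days (26 left).
26 days into January → 2051-01-26.

2051-01-26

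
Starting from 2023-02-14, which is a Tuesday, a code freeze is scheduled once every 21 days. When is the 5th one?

2023-05-09

The 5th occurrence is 4 intervals after the first: 4 × 21 = 84 days after 2023-02-14.
February has 28 days — 14 days to the end of February leaves 70.
March has 31 days (39 left).
April has 30 days (9 left).
9 days into May → 2023-05-09.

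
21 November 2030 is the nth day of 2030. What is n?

325

Days in months before November: 31 + 28 + 31 + 30 + 31 + 30 + 31 + 31 + 30 + 31 = 304.
Plus 21 days into November → day 325.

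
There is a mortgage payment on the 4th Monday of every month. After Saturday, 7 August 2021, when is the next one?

23 August 2021

August 2021 starts on a Sunday; its first Monday is the 2nd, so the 4th Monday is the 23rd — 23 August 2021.
23 August 2021 is after 7 August 2021, so that is the next one.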